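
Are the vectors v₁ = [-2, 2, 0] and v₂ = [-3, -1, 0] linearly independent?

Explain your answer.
Yes, linearly independent

Two vectors are linearly dependent iff one is a scalar multiple of the other.
No single scalar k satisfies v₂ = k·v₁ (the ratios of corresponding entries disagree), so v₁ and v₂ are linearly independent.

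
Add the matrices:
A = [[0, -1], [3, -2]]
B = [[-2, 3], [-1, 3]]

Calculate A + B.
[[-2, 2], [2, 1]]

Add corresponding elements:
(0)+(-2)=-2
(-1)+(3)=2
(3)+(-1)=2
(-2)+(3)=1
A + B = [[-2, 2], [2, 1]]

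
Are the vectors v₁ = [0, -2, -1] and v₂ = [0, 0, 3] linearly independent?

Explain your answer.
Yes, linearly independent

Two vectors are linearly dependent iff one is a scalar multiple of the other.
No single scalar k satisfies v₂ = k·v₁ (the ratios of corresponding entries disagree), so v₁ and v₂ are linearly independent.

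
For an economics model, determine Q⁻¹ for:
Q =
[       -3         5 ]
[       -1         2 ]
det(Q) = -1
Q⁻¹ =
[       -2         5 ]
[       -1         3 ]

For a 2×2 matrix Q = [[a, b], [c, d]] with det(Q) ≠ 0, Q⁻¹ = (1/det(Q)) * [[d, -b], [-c, a]].
det(Q) = (-3)*(2) - (5)*(-1) = -6 + 5 = -1.
Q⁻¹ = (1/-1) * [[2, -5], [1, -3]].
Dividing each entry by -1 and reducing:
Q⁻¹ =
[       -2         5 ]
[       -1         3 ]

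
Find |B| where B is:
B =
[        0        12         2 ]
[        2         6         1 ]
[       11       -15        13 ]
det(B) = -372

Expand along row 0 (cofactor expansion): det(B) = a*(e*i - f*h) - b*(d*i - f*g) + c*(d*h - e*g), where the 3×3 is [[a, b, c], [d, e, f], [g, h, i]].
Minor M_00 = (6)*(13) - (1)*(-15) = 78 + 15 = 93.
Minor M_01 = (2)*(13) - (1)*(11) = 26 - 11 = 15.
Minor M_02 = (2)*(-15) - (6)*(11) = -30 - 66 = -96.
det(B) = (0)*(93) - (12)*(15) + (2)*(-96) = 0 - 180 - 192 = -372.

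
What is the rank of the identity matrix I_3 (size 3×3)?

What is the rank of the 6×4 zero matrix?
rank(I_3) = 3, rank(0) = 0

The identity I_3 has 3 columns that are the standard basis vectors e_1, …, e_3. These are linearly independent, so all 3 columns are pivots and rank(I_3) = 3.
The 6×4 zero matrix has every entry zero, so every row is the zero row and there are no pivots; rank(0) = 0.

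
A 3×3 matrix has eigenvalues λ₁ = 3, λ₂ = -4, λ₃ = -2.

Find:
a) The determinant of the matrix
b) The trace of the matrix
det = 24, trace = -3

Two standard eigenvalue identities:
- det(A) equals the product of the eigenvalues (counted with multiplicity).
- trace(A) equals the sum of the eigenvalues.
det(A) = (3)*(-4)*(-2) = 24.
trace(A) = 3 - 4 - 2 = -3.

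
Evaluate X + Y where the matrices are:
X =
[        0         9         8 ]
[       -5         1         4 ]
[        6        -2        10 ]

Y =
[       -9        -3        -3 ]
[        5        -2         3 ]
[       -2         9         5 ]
X + Y =
[       -9         6         5 ]
[        0        -1         7 ]
[        4         7        15 ]

Matrix addition is elementwise: (X+Y)[i][j] = X[i][j] + Y[i][j].
  (X+Y)[0][0] = (0) + (-9) = -9
  (X+Y)[0][1] = (9) + (-3) = 6
  (X+Y)[0][2] = (8) + (-3) = 5
  (X+Y)[1][0] = (-5) + (5) = 0
  (X+Y)[1][1] = (1) + (-2) = -1
  (X+Y)[1][2] = (4) + (3) = 7
  (X+Y)[2][0] = (6) + (-2) = 4
  (X+Y)[2][1] = (-2) + (9) = 7
  (X+Y)[2][2] = (10) + (5) = 15
X + Y =
[       -9         6         5 ]
[        0        -1         7 ]
[        4         7        15 ]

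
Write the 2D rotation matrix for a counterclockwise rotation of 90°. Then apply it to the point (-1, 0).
R = [[0, -1], [1, 0]]; R·(-1, 0) = (0, -1)

Rotation matrix formula: R(θ) = [[cos θ, -sin θ], [sin θ, cos θ]]
For θ = 90°:
cos(90°) = 0
sin(90°) = 1
R = [[0, -1], [1, 0]]
Apply to (-1, 0): [0·-1 + (-1)·0, 1·-1 + 0·0] = (0, -1)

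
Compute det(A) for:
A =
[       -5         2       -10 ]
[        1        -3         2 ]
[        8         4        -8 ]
det(A) = -312

Expand along row 0 (cofactor expansion): det(A) = a*(e*i - f*h) - b*(d*i - f*g) + c*(d*h - e*g), where the 3×3 is [[a, b, c], [d, e, f], [g, h, i]].
Minor M_00 = (-3)*(-8) - (2)*(4) = 24 - 8 = 16.
Minor M_01 = (1)*(-8) - (2)*(8) = -8 - 16 = -24.
Minor M_02 = (1)*(4) - (-3)*(8) = 4 + 24 = 28.
det(A) = (-5)*(16) - (2)*(-24) + (-10)*(28) = -80 + 48 - 280 = -312.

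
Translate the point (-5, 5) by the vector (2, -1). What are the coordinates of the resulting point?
(-3, 4)

Translation by (2, -1):
x' = -5 + 2 = -3
y' = 5 + -1 = 4
Homogeneous matrix: [[1, 0, 2], [0, 1, -1], [0, 0, 1]]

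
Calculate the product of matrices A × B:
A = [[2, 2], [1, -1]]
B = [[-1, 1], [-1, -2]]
[[-4, -2], [0, 3]]

Matrix multiplication:
C[0][0] = 2×-1 + 2×-1 = -4
C[0][1] = 2×1 + 2×-2 = -2
C[1][0] = 1×-1 + -1×-1 = 0
C[1][1] = 1×1 + -1×-2 = 3
Result: [[-4, -2], [0, 3]]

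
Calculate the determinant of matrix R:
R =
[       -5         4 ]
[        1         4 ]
det(R) = -24

For a 2×2 matrix [[a, b], [c, d]], det = a*d - b*c.
det(R) = (-5)*(4) - (4)*(1) = -20 - 4 = -24.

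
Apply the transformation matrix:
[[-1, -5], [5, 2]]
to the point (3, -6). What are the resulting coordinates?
(27, 3)

Matrix multiplication:
[[-1, -5], [5, 2]] × [3, -6]ᵀ
= [-1×3 + -5×-6, 5×3 + 2×-6]ᵀ
= [27.0000, 3.0000]ᵀ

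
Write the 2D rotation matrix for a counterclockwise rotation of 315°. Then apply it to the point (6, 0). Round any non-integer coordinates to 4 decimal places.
R = [[√2/2, √2/2], [-√2/2, √2/2]]; R·(6, 0) = (4.2426, -4.2426)

Rotation matrix formula: R(θ) = [[cos θ, -sin θ], [sin θ, cos θ]]
For θ = 315°:
cos(315°) = √2/2
sin(315°) = -√2/2
R = [[√2/2, √2/2], [-√2/2, √2/2]]
Apply to (6, 0): [√2/2·6 + (√2/2)·0, -√2/2·6 + √2/2·0] = (4.2426, -4.2426)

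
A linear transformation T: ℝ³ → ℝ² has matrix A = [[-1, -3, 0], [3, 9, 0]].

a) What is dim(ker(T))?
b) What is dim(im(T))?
dim(ker) = 2, dim(im) = 1

Observe that row 2 = -3 × row 1 (so the rows are linearly dependent).
Thus rank(A) = 1 (only one linearly independent row).
dim(im(T)) = rank(A) = 1.
By the rank-nullity theorem applied to T: ℝ³ → ℝ², rank(A) + nullity(A) = 3 (the domain dimension), so dim(ker(T)) = 3 - 1 = 2.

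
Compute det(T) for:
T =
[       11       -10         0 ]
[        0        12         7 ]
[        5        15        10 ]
det(T) = -185

Expand along row 0 (cofactor expansion): det(T) = a*(e*i - f*h) - b*(d*i - f*g) + c*(d*h - e*g), where the 3×3 is [[a, b, c], [d, e, f], [g, h, i]].
Minor M_00 = (12)*(10) - (7)*(15) = 120 - 105 = 15.
Minor M_01 = (0)*(10) - (7)*(5) = 0 - 35 = -35.
Minor M_02 = (0)*(15) - (12)*(5) = 0 - 60 = -60.
det(T) = (11)*(15) - (-10)*(-35) + (0)*(-60) = 165 - 350 + 0 = -185.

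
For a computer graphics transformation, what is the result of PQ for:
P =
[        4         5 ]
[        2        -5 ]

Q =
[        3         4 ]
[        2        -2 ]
PQ =
[       22         6 ]
[       -4        18 ]

Matrix multiplication: (PQ)[i][j] = sum over k of P[i][k] * Q[k][j].
  (PQ)[0][0] = (4)*(3) + (5)*(2) = 22
  (PQ)[0][1] = (4)*(4) + (5)*(-2) = 6
  (PQ)[1][0] = (2)*(3) + (-5)*(2) = -4
  (PQ)[1][1] = (2)*(4) + (-5)*(-2) = 18
PQ =
[       22         6 ]
[       -4        18 ]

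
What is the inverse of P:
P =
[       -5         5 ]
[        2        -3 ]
det(P) = 5
P⁻¹ =
[     -3/5        -1 ]
[     -2/5        -1 ]

For a 2×2 matrix P = [[a, b], [c, d]] with det(P) ≠ 0, P⁻¹ = (1/det(P)) * [[d, -b], [-c, a]].
det(P) = (-5)*(-3) - (5)*(2) = 15 - 10 = 5.
P⁻¹ = (1/5) * [[-3, -5], [-2, -5]].
Dividing each entry by 5 and reducing:
P⁻¹ =
[     -3/5        -1 ]
[     -2/5        -1 ]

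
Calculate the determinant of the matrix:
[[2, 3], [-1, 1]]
5

For a 2×2 matrix [[a, b], [c, d]], det = ad - bc
det = (2)(1) - (3)(-1) = 2 - -3 = 5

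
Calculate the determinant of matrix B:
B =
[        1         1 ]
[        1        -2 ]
det(B) = -3

For a 2×2 matrix [[a, b], [c, d]], det = a*d - b*c.
det(B) = (1)*(-2) - (1)*(1) = -2 - 1 = -3.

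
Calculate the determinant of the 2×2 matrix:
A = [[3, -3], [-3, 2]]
-3

For A = [[a, b], [c, d]], det(A) = a*d - b*c.
det(A) = (3)*(2) - (-3)*(-3) = 6 - 9 = -3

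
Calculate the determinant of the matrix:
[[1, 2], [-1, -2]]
0

For a 2×2 matrix [[a, b], [c, d]], det = ad - bc
det = (1)(-2) - (2)(-1) = -2 - -2 = 0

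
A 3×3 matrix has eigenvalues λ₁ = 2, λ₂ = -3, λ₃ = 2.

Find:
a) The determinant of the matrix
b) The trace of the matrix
det = -12, trace = 1

Two standard eigenvalue identities:
- det(A) equals the product of the eigenvalues (counted with multiplicity).
- trace(A) equals the sum of the eigenvalues.
det(A) = (2)*(-3)*(2) = -12.
trace(A) = 2 - 3 + 2 = 1.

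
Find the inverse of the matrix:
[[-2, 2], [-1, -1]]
[[-1/4, -1/2], [1/4, -1/2]]

For [[a,b],[c,d]], inverse = (1/det)·[[d,-b],[-c,a]]
det = -2·-1 - 2·-1 = 4
Inverse = (1/4)·[[-1, -2], [1, -2]]
        = [[-1/4, -1/2], [1/4, -1/2]]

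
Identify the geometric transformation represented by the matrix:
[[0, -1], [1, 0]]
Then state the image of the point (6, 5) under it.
rotation by 90° counterclockwise; image of (6, 5) is (-5, 6)

This matches the form [[cos θ, -sin θ], [sin θ, cos θ]] of a rotation matrix; reading off cos θ and sin θ gives the angle.
The matrix [[0, -1], [1, 0]] represents: rotation by 90° counterclockwise.
Applying it to (6, 5): [0·6 + -1·5, 1·6 + 0·5] = (-5, 6).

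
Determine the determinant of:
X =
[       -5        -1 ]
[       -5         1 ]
det(X) = -10

For a 2×2 matrix [[a, b], [c, d]], det = a*d - b*c.
det(X) = (-5)*(1) - (-1)*(-5) = -5 - 5 = -10.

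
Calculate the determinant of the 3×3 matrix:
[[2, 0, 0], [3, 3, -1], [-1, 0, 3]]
18

Expansion along first row:
det = 2·det([[3,-1],[0,3]]) - 0·det([[3,-1],[-1,3]]) + 0·det([[3,3],[-1,0]])
    = 2·(3·3 - -1·0) - 0·(3·3 - -1·-1) + 0·(3·0 - 3·-1)
    = 2·9 - 0·8 + 0·3
    = 18 + 0 + 0 = 18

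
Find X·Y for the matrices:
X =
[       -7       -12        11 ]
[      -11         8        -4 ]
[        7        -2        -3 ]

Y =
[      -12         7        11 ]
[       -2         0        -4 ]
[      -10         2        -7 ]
XY =
[       -2       -27      -106 ]
[      156       -85      -125 ]
[      -50        43       106 ]

Matrix multiplication: (XY)[i][j] = sum over k of X[i][k] * Y[k][j].
  (XY)[0][0] = (-7)*(-12) + (-12)*(-2) + (11)*(-10) = -2
  (XY)[0][1] = (-7)*(7) + (-12)*(0) + (11)*(2) = -27
  (XY)[0][2] = (-7)*(11) + (-12)*(-4) + (11)*(-7) = -106
  (XY)[1][0] = (-11)*(-12) + (8)*(-2) + (-4)*(-10) = 156
  (XY)[1][1] = (-11)*(7) + (8)*(0) + (-4)*(2) = -85
  (XY)[1][2] = (-11)*(11) + (8)*(-4) + (-4)*(-7) = -125
  (XY)[2][0] = (7)*(-12) + (-2)*(-2) + (-3)*(-10) = -50
  (XY)[2][1] = (7)*(7) + (-2)*(0) + (-3)*(2) = 43
  (XY)[2][2] = (7)*(11) + (-2)*(-4) + (-3)*(-7) = 106
XY =
[       -2       -27      -106 ]
[      156       -85      -125 ]
[      -50        43       106 ]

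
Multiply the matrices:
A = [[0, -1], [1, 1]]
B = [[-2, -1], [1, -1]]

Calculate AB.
[[-1, 1], [-1, -2]]

Each entry (i,j) of AB = sum over k of A[i][k]*B[k][j].
(AB)[0][0] = (0)*(-2) + (-1)*(1) = -1
(AB)[0][1] = (0)*(-1) + (-1)*(-1) = 1
(AB)[1][0] = (1)*(-2) + (1)*(1) = -1
(AB)[1][1] = (1)*(-1) + (1)*(-1) = -2
AB = [[-1, 1], [-1, -2]]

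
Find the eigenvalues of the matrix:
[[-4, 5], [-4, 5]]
λ = 0 and λ = 1

Characteristic equation: det(A - λI) = 0
λ² - (trace)λ + (det) = 0
λ² - (1)λ + (0) = 0
λ² - 1λ + 0 = 0
Solving: λ = 0, 1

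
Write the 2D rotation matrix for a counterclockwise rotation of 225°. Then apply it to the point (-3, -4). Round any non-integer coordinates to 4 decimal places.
R = [[-√2/2, √2/2], [-√2/2, -√2/2]]; R·(-3, -4) = (-0.7071, 4.9497)

Rotation matrix formula: R(θ) = [[cos θ, -sin θ], [sin θ, cos θ]]
For θ = 225°:
cos(225°) = -√2/2
sin(225°) = -√2/2
R = [[-√2/2, √2/2], [-√2/2, -√2/2]]
Apply to (-3, -4): [-√2/2·-3 + (√2/2)·-4, -√2/2·-3 + -√2/2·-4] = (-0.7071, 4.9497)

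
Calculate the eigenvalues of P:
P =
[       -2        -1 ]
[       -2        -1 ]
λ = -3, 0

Solve det(P - λI) = 0. For a 2×2 matrix the characteristic equation is λ² - (trace)λ + det = 0.
trace(P) = a + d = -2 - 1 = -3.
det(P) = a*d - b*c = (-2)*(-1) - (-1)*(-2) = 2 - 2 = 0.
Characteristic equation: λ² - (-3)λ + (0) = 0.
Discriminant = (-3)² - 4*(0) = 9 - 0 = 9.
λ = (-3 ± √9) / 2 = (-3 ± 3) / 2 = -3, 0.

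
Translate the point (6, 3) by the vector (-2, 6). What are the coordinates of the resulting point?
(4, 9)

Translation by (-2, 6):
x' = 6 + -2 = 4
y' = 3 + 6 = 9
Homogeneous matrix: [[1, 0, -2], [0, 1, 6], [0, 0, 1]]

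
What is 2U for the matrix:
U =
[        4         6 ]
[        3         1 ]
2U =
[        8        12 ]
[        6         2 ]

Scalar multiplication is elementwise: (2U)[i][j] = 2 * U[i][j].
  (2U)[0][0] = 2 * (4) = 8
  (2U)[0][1] = 2 * (6) = 12
  (2U)[1][0] = 2 * (3) = 6
  (2U)[1][1] = 2 * (1) = 2
2U =
[        8        12 ]
[        6         2 ]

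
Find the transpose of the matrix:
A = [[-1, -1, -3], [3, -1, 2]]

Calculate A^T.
[[-1, 3], [-1, -1], [-3, 2]]

The transpose sends entry (i,j) to (j,i); rows become columns.
Row 0 of A: [-1, -1, -3] -> column 0 of A^T.
Row 1 of A: [3, -1, 2] -> column 1 of A^T.
A^T = [[-1, 3], [-1, -1], [-3, 2]]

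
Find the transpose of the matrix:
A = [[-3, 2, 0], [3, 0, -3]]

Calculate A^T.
[[-3, 3], [2, 0], [0, -3]]

The transpose sends entry (i,j) to (j,i); rows become columns.
Row 0 of A: [-3, 2, 0] -> column 0 of A^T.
Row 1 of A: [3, 0, -3] -> column 1 of A^T.
A^T = [[-3, 3], [2, 0], [0, -3]]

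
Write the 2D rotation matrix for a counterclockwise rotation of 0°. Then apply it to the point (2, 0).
R = [[1, 0], [0, 1]]; R·(2, 0) = (2, 0)

Rotation matrix formula: R(θ) = [[cos θ, -sin θ], [sin θ, cos θ]]
For θ = 0°:
cos(0°) = 1
sin(0°) = 0
R = [[1, 0], [0, 1]]
Apply to (2, 0): [1·2 + (0)·0, 0·2 + 1·0] = (2, 0)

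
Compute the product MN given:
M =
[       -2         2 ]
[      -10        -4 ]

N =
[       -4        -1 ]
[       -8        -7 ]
MN =
[       -8       -12 ]
[       72        38 ]

Matrix multiplication: (MN)[i][j] = sum over k of M[i][k] * N[k][j].
  (MN)[0][0] = (-2)*(-4) + (2)*(-8) = -8
  (MN)[0][1] = (-2)*(-1) + (2)*(-7) = -12
  (MN)[1][0] = (-10)*(-4) + (-4)*(-8) = 72
  (MN)[1][1] = (-10)*(-1) + (-4)*(-7) = 38
MN =
[       -8       -12 ]
[       72        38 ]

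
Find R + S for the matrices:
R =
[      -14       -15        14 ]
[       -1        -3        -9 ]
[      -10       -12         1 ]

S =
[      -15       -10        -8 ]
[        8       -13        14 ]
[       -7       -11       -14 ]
R + S =
[      -29       -25         6 ]
[        7       -16         5 ]
[      -17       -23       -13 ]

Matrix addition is elementwise: (R+S)[i][j] = R[i][j] + S[i][j].
  (R+S)[0][0] = (-14) + (-15) = -29
  (R+S)[0][1] = (-15) + (-10) = -25
  (R+S)[0][2] = (14) + (-8) = 6
  (R+S)[1][0] = (-1) + (8) = 7
  (R+S)[1][1] = (-3) + (-13) = -16
  (R+S)[1][2] = (-9) + (14) = 5
  (R+S)[2][0] = (-10) + (-7) = -17
  (R+S)[2][1] = (-12) + (-11) = -23
  (R+S)[2][2] = (1) + (-14) = -13
R + S =
[      -29       -25         6 ]
[        7       -16         5 ]
[      -17       -23       -13 ]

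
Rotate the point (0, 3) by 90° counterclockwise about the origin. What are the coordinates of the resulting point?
(-3, 0)

Rotation matrix R(θ) = [[cos θ, -sin θ], [sin θ, cos θ]]; for θ = 90°:
R = [[0, -1], [1, 0]]
Result: R × [0, 3]ᵀ = [0·0 + (-1)·3, 1·0 + (0)·3]ᵀ = (-3, 0)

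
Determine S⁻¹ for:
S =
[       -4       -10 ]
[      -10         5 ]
det(S) = -120
S⁻¹ =
[    -1/24     -1/12 ]
[    -1/12      1/30 ]

For a 2×2 matrix S = [[a, b], [c, d]] with det(S) ≠ 0, S⁻¹ = (1/det(S)) * [[d, -b], [-c, a]].
det(S) = (-4)*(5) - (-10)*(-10) = -20 - 100 = -120.
S⁻¹ = (1/-120) * [[5, 10], [10, -4]].
Dividing each entry by -120 and reducing:
S⁻¹ =
[    -1/24     -1/12 ]
[    -1/12      1/30 ]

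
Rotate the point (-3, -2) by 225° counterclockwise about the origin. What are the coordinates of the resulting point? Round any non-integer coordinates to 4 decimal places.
(0.7071, 3.5355)

Rotation matrix R(θ) = [[cos θ, -sin θ], [sin θ, cos θ]]; for θ = 225°:
R = [[-√2/2, √2/2], [-√2/2, -√2/2]]
Result: R × [-3, -2]ᵀ = [-√2/2·-3 + (√2/2)·-2, -√2/2·-3 + (-√2/2)·-2]ᵀ = (0.7071, 3.5355)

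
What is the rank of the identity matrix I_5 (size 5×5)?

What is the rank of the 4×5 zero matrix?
rank(I_5) = 5, rank(0) = 0

The identity I_5 has 5 columns that are the standard basis vectors e_1, …, e_5. These are linearly independent, so all 5 columns are pivots and rank(I_5) = 5.
The 4×5 zero matrix has every entry zero, so every row is the zero row and there are no pivots; rank(0) = 0.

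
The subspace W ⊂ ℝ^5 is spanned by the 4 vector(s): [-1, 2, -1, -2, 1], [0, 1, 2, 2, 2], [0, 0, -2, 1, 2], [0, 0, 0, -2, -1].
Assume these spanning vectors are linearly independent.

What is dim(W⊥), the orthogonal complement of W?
dim(W⊥) = 1

For any subspace W of ℝ^n, dim(W) + dim(W⊥) = n (the whole-space dimension).
Here the given 4 vectors are linearly independent, so dim(W) = 4.
Thus dim(W⊥) = n - dim(W) = 5 - 4 = 1.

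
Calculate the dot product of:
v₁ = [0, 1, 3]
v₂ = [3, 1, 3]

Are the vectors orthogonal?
10, No

The dot product is the sum of products of corresponding components.
v₁·v₂ = (0)*(3) + (1)*(1) + (3)*(3) = 0 + 1 + 9 = 10.
Two vectors are orthogonal iff their dot product is 0; here the dot product is 10, so the vectors are not orthogonal.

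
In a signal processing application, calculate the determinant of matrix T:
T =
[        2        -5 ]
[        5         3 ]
det(T) = 31

For a 2×2 matrix [[a, b], [c, d]], det = a*d - b*c.
det(T) = (2)*(3) - (-5)*(5) = 6 + 25 = 31.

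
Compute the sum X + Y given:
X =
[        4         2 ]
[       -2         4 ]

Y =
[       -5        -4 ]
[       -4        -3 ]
X + Y =
[       -1        -2 ]
[       -6         1 ]

Matrix addition is elementwise: (X+Y)[i][j] = X[i][j] + Y[i][j].
  (X+Y)[0][0] = (4) + (-5) = -1
  (X+Y)[0][1] = (2) + (-4) = -2
  (X+Y)[1][0] = (-2) + (-4) = -6
  (X+Y)[1][1] = (4) + (-3) = 1
X + Y =
[       -1        -2 ]
[       -6         1 ]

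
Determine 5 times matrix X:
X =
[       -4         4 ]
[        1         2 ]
5X =
[      -20        20 ]
[        5        10 ]

Scalar multiplication is elementwise: (5X)[i][j] = 5 * X[i][j].
  (5X)[0][0] = 5 * (-4) = -20
  (5X)[0][1] = 5 * (4) = 20
  (5X)[1][0] = 5 * (1) = 5
  (5X)[1][1] = 5 * (2) = 10
5X =
[      -20        20 ]
[        5        10 ]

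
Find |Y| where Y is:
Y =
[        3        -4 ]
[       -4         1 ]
det(Y) = -13

For a 2×2 matrix [[a, b], [c, d]], det = a*d - b*c.
det(Y) = (3)*(1) - (-4)*(-4) = 3 - 16 = -13.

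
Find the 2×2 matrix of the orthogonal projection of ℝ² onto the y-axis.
[[0, 0], [0, 1]]

The orthogonal projection onto the line spanned by a nonzero vector u = (a, b) has matrix P = (u uᵀ) / (uᵀ u) = (1/(a² + b²)) · [[a², ab], [ab, b²]].
Here u = (0, 1), so a² + b² = 0 + 1 = 1.
P = (1/1) · [[0, 0], [0, 1]] = [[0, 0], [0, 1]].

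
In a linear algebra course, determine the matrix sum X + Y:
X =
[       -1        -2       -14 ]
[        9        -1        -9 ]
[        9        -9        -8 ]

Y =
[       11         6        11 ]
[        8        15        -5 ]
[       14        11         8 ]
X + Y =
[       10         4        -3 ]
[       17        14       -14 ]
[       23         2         0 ]

Matrix addition is elementwise: (X+Y)[i][j] = X[i][j] + Y[i][j].
  (X+Y)[0][0] = (-1) + (11) = 10
  (X+Y)[0][1] = (-2) + (6) = 4
  (X+Y)[0][2] = (-14) + (11) = -3
  (X+Y)[1][0] = (9) + (8) = 17
  (X+Y)[1][1] = (-1) + (15) = 14
  (X+Y)[1][2] = (-9) + (-5) = -14
  (X+Y)[2][0] = (9) + (14) = 23
  (X+Y)[2][1] = (-9) + (11) = 2
  (X+Y)[2][2] = (-8) + (8) = 0
X + Y =
[       10         4        -3 ]
[       17        14       -14 ]
[       23         2         0 ]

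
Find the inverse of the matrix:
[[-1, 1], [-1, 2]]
[[-2, 1], [-1, 1]]

For [[a,b],[c,d]], inverse = (1/det)·[[d,-b],[-c,a]]
det = -1·2 - 1·-1 = -1
Inverse = (1/-1)·[[2, -1], [1, -1]]
        = [[-2, 1], [-1, 1]]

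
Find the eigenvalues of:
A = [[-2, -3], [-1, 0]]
λ = -3, 1

Solve det(A - λI) = 0. For a 2×2 matrix this is λ² - (trace)λ + det = 0.
trace(A) = -2 + 0 = -2.
det(A) = (-2)*(0) - (-3)*(-1) = 0 - 3 = -3.
Characteristic equation: λ² - (-2)λ + (-3) = 0.
Discriminant: (-2)² - 4*(-3) = 4 + 12 = 16.
Roots: λ = (-2 ± √16) / 2 = -3, 1.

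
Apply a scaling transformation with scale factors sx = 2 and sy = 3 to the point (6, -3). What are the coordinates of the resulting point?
(12, -9)

Scaling matrix:
[[2, 0], [0, 3]]
Result: (6 × 2, -3 × 3) = (12, -9)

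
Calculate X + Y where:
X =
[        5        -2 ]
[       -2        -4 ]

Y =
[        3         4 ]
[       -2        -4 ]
X + Y =
[        8         2 ]
[       -4        -8 ]

Matrix addition is elementwise: (X+Y)[i][j] = X[i][j] + Y[i][j].
  (X+Y)[0][0] = (5) + (3) = 8
  (X+Y)[0][1] = (-2) + (4) = 2
  (X+Y)[1][0] = (-2) + (-2) = -4
  (X+Y)[1][1] = (-4) + (-4) = -8
X + Y =
[        8         2 ]
[       -4        -8 ]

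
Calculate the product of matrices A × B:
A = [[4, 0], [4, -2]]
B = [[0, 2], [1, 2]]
[[0, 8], [-2, 4]]

Matrix multiplication:
C[0][0] = 4×0 + 0×1 = 0
C[0][1] = 4×2 + 0×2 = 8
C[1][0] = 4×0 + -2×1 = -2
C[1][1] = 4×2 + -2×2 = 4
Result: [[0, 8], [-2, 4]]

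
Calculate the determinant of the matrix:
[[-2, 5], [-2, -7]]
24

For a 2×2 matrix [[a, b], [c, d]], det = ad - bc
det = (-2)(-7) - (5)(-2) = 14 - -10 = 24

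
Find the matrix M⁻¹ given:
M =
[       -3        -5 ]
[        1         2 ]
det(M) = -1
M⁻¹ =
[       -2        -5 ]
[        1         3 ]

For a 2×2 matrix M = [[a, b], [c, d]] with det(M) ≠ 0, M⁻¹ = (1/det(M)) * [[d, -b], [-c, a]].
det(M) = (-3)*(2) - (-5)*(1) = -6 + 5 = -1.
M⁻¹ = (1/-1) * [[2, 5], [-1, -3]].
Dividing each entry by -1 and reducing:
M⁻¹ =
[       -2        -5 ]
[        1         3 ]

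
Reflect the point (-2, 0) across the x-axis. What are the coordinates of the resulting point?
(-2, 0)

Reflection across x-axis: (-2, 0) → (-2, 0)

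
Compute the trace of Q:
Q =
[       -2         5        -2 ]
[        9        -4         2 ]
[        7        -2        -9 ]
tr(Q) = -2 - 4 - 9 = -15

The trace of a square matrix is the sum of its diagonal entries.
Diagonal entries of Q: Q[0][0] = -2, Q[1][1] = -4, Q[2][2] = -9.
tr(Q) = -2 - 4 - 9 = -15.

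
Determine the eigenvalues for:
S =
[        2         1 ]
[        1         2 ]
λ = 1, 3

Solve det(S - λI) = 0. For a 2×2 matrix the characteristic equation is λ² - (trace)λ + det = 0.
trace(S) = a + d = 2 + 2 = 4.
det(S) = a*d - b*c = (2)*(2) - (1)*(1) = 4 - 1 = 3.
Characteristic equation: λ² - (4)λ + (3) = 0.
Discriminant = (4)² - 4*(3) = 16 - 12 = 4.
λ = (4 ± √4) / 2 = (4 ± 2) / 2 = 1, 3.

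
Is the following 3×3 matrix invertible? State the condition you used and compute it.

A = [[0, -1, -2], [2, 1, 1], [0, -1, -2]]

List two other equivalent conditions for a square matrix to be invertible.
No, not invertible; det(A) = 0 (two rows are equal, so the rows are linearly dependent). Equivalent conditions (failing for this A): rank(A) < 3; Ax = 0 has non-trivial solutions; 0 is an eigenvalue; the columns are linearly dependent.

To check invertibility, compute det(A).
In this matrix, row 0 and the last row are identical, so one row is a scalar multiple of another and the rows are linearly dependent.
A matrix with linearly dependent rows has det = 0 and is not invertible.
Equivalent failed conditions:
- rank(A) < 3.
- Ax = 0 has non-trivial solutions.
- 0 is an eigenvalue.
- The columns are linearly dependent.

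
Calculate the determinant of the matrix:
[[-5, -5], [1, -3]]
20

For a 2×2 matrix [[a, b], [c, d]], det = ad - bc
det = (-5)(-3) - (-5)(1) = 15 - -5 = 20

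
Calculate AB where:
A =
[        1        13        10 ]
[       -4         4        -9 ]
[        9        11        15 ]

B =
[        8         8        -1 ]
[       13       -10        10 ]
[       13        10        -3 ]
AB =
[      307       -22        99 ]
[      -97      -162        71 ]
[      410       112        56 ]

Matrix multiplication: (AB)[i][j] = sum over k of A[i][k] * B[k][j].
  (AB)[0][0] = (1)*(8) + (13)*(13) + (10)*(13) = 307
  (AB)[0][1] = (1)*(8) + (13)*(-10) + (10)*(10) = -22
  (AB)[0][2] = (1)*(-1) + (13)*(10) + (10)*(-3) = 99
  (AB)[1][0] = (-4)*(8) + (4)*(13) + (-9)*(13) = -97
  (AB)[1][1] = (-4)*(8) + (4)*(-10) + (-9)*(10) = -162
  (AB)[1][2] = (-4)*(-1) + (4)*(10) + (-9)*(-3) = 71
  (AB)[2][0] = (9)*(8) + (11)*(13) + (15)*(13) = 410
  (AB)[2][1] = (9)*(8) + (11)*(-10) + (15)*(10) = 112
  (AB)[2][2] = (9)*(-1) + (11)*(10) + (15)*(-3) = 56
AB =
[      307       -22        99 ]
[      -97      -162        71 ]
[      410       112        56 ]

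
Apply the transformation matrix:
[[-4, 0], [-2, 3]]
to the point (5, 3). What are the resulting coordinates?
(-20, -1)

Matrix multiplication:
[[-4, 0], [-2, 3]] × [5, 3]ᵀ
= [-4×5 + 0×3, -2×5 + 3×3]ᵀ
= [-20.0000, -1.0000]ᵀ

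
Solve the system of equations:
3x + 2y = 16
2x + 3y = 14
x = 4, y = 2

Use elimination (row reduction):
Equation 1: 3x + 2y = 16.
Equation 2: 2x + 3y = 14.
Multiply Eq1 by 2 and Eq2 by 3: 6x + 4y = 32;  6x + 9y = 42.
Subtract: (5)y = 10, so y = 2.
Back-substitute into Eq1: 3x + 2*(2) = 16, so x = 4.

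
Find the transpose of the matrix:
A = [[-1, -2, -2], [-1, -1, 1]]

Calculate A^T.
[[-1, -1], [-2, -1], [-2, 1]]

The transpose sends entry (i,j) to (j,i); rows become columns.
Row 0 of A: [-1, -2, -2] -> column 0 of A^T.
Row 1 of A: [-1, -1, 1] -> column 1 of A^T.
A^T = [[-1, -1], [-2, -1], [-2, 1]]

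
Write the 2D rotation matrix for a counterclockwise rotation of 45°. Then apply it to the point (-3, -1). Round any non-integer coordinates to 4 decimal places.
R = [[√2/2, -√2/2], [√2/2, √2/2]]; R·(-3, -1) = (-1.4142, -2.8284)

Rotation matrix formula: R(θ) = [[cos θ, -sin θ], [sin θ, cos θ]]
For θ = 45°:
cos(45°) = √2/2
sin(45°) = √2/2
R = [[√2/2, -√2/2], [√2/2, √2/2]]
Apply to (-3, -1): [√2/2·-3 + (-√2/2)·-1, √2/2·-3 + √2/2·-1] = (-1.4142, -2.8284)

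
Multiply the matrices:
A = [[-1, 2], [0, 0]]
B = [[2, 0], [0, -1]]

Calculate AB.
[[-2, -2], [0, 0]]

Each entry (i,j) of AB = sum over k of A[i][k]*B[k][j].
(AB)[0][0] = (-1)*(2) + (2)*(0) = -2
(AB)[0][1] = (-1)*(0) + (2)*(-1) = -2
(AB)[1][0] = (0)*(2) + (0)*(0) = 0
(AB)[1][1] = (0)*(0) + (0)*(-1) = 0
AB = [[-2, -2], [0, 0]]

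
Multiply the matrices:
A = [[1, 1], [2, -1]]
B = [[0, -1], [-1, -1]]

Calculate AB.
[[-1, -2], [1, -1]]

Each entry (i,j) of AB = sum over k of A[i][k]*B[k][j].
(AB)[0][0] = (1)*(0) + (1)*(-1) = -1
(AB)[0][1] = (1)*(-1) + (1)*(-1) = -2
(AB)[1][0] = (2)*(0) + (-1)*(-1) = 1
(AB)[1][1] = (2)*(-1) + (-1)*(-1) = -1
AB = [[-1, -2], [1, -1]]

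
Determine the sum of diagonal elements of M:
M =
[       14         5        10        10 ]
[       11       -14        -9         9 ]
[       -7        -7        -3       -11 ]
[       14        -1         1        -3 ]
tr(M) = 14 - 14 - 3 - 3 = -6

The trace of a square matrix is the sum of its diagonal entries.
Diagonal entries of M: M[0][0] = 14, M[1][1] = -14, M[2][2] = -3, M[3][3] = -3.
tr(M) = 14 - 14 - 3 - 3 = -6.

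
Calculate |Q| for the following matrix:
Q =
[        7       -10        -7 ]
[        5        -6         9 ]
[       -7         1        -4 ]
det(Q) = 794

Expand along row 0 (cofactor expansion): det(Q) = a*(e*i - f*h) - b*(d*i - f*g) + c*(d*h - e*g), where the 3×3 is [[a, b, c], [d, e, f], [g, h, i]].
Minor M_00 = (-6)*(-4) - (9)*(1) = 24 - 9 = 15.
Minor M_01 = (5)*(-4) - (9)*(-7) = -20 + 63 = 43.
Minor M_02 = (5)*(1) - (-6)*(-7) = 5 - 42 = -37.
det(Q) = (7)*(15) - (-10)*(43) + (-7)*(-37) = 105 + 430 + 259 = 794.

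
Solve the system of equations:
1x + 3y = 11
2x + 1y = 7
x = 2, y = 3

Use elimination (row reduction):
Equation 1: 1x + 3y = 11.
Equation 2: 2x + 1y = 7.
Multiply Eq1 by 2 and Eq2 by 1: 2x + 6y = 22;  2x + 1y = 7.
Subtract: (-5)y = -15, so y = 3.
Back-substitute into Eq1: 1x + 3*(3) = 11, so x = 2.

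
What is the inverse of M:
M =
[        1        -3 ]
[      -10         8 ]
det(M) = -22
M⁻¹ =
[    -4/11     -3/22 ]
[    -5/11     -1/22 ]

For a 2×2 matrix M = [[a, b], [c, d]] with det(M) ≠ 0, M⁻¹ = (1/det(M)) * [[d, -b], [-c, a]].
det(M) = (1)*(8) - (-3)*(-10) = 8 - 30 = -22.
M⁻¹ = (1/-22) * [[8, 3], [10, 1]].
Dividing each entry by -22 and reducing:
M⁻¹ =
[    -4/11     -3/22 ]
[    -5/11     -1/22 ]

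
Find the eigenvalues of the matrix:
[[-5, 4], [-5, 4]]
λ = -1 and λ = 0

Characteristic equation: det(A - λI) = 0
λ² - (trace)λ + (det) = 0
λ² - (-1)λ + (0) = 0
λ² + 1λ + 0 = 0
Solving: λ = -1, 0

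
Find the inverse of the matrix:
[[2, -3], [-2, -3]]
[[1/4, -1/4], [-1/6, -1/6]]

For [[a,b],[c,d]], inverse = (1/det)·[[d,-b],[-c,a]]
det = 2·-3 - -3·-2 = -12
Inverse = (1/-12)·[[-3, 3], [2, 2]]
        = [[1/4, -1/4], [-1/6, -1/6]]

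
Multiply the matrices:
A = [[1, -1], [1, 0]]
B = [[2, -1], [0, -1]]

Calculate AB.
[[2, 0], [2, -1]]

Each entry (i,j) of AB = sum over k of A[i][k]*B[k][j].
(AB)[0][0] = (1)*(2) + (-1)*(0) = 2
(AB)[0][1] = (1)*(-1) + (-1)*(-1) = 0
(AB)[1][0] = (1)*(2) + (0)*(0) = 2
(AB)[1][1] = (1)*(-1) + (0)*(-1) = -1
AB = [[2, 0], [2, -1]]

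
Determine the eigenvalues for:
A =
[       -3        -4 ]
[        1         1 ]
λ = -1, -1

Solve det(A - λI) = 0. For a 2×2 matrix the characteristic equation is λ² - (trace)λ + det = 0.
trace(A) = a + d = -3 + 1 = -2.
det(A) = a*d - b*c = (-3)*(1) - (-4)*(1) = -3 + 4 = 1.
Characteristic equation: λ² - (-2)λ + (1) = 0.
Discriminant = (-2)² - 4*(1) = 4 - 4 = 0.
λ = (-2 ± √0) / 2 = (-2 ± 0) / 2 = -1, -1.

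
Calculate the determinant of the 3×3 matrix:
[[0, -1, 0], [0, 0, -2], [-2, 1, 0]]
-4

Expansion along first row:
det = 0·det([[0,-2],[1,0]]) - -1·det([[0,-2],[-2,0]]) + 0·det([[0,0],[-2,1]])
    = 0·(0·0 - -2·1) - -1·(0·0 - -2·-2) + 0·(0·1 - 0·-2)
    = 0·2 - -1·-4 + 0·0
    = 0 + -4 + 0 = -4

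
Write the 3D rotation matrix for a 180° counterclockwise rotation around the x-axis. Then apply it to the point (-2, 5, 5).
R = [[1, 0, 0], [0, -1, 0], [0, 0, -1]]; R·(-2, 5, 5) = (-2, -5, -5)

Rotation matrix for 180° around x-axis:
cos(180°) = -1, sin(180°) = 0
R = [[1, 0, 0], [0, -1, 0], [0, 0, -1]]
Apply to (-2, 5, 5): R·[-2, 5, 5]ᵀ = (-2, -5, -5)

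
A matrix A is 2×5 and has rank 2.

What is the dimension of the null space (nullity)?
3

The rank-nullity theorem for an m×n matrix states:
rank(A) + nullity(A) = n (the number of columns).
Here n = 5 and rank(A) = 2, so nullity(A) = 5 - 2 = 3.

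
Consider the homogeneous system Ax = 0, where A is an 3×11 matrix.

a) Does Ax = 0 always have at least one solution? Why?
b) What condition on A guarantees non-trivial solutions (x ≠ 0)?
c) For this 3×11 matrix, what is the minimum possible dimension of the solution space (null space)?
a) Yes, x = 0 is always a solution. b) When A has linearly dependent columns (rank < n). c) Minimum nullity = 8.

a) x = 0 satisfies A·0 = 0, so the zero vector is always a solution.
b) Non-trivial solutions exist iff the columns of A are linearly dependent, equivalently rank(A) < n (the number of columns).
c) By rank-nullity, rank(A) + nullity(A) = n = 11. Since A has only 3 rows, rank(A) ≤ 3, so nullity(A) ≥ 11 - 3 = 8.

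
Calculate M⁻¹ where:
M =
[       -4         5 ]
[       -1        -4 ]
det(M) = 21
M⁻¹ =
[    -4/21     -5/21 ]
[     1/21     -4/21 ]

For a 2×2 matrix M = [[a, b], [c, d]] with det(M) ≠ 0, M⁻¹ = (1/det(M)) * [[d, -b], [-c, a]].
det(M) = (-4)*(-4) - (5)*(-1) = 16 + 5 = 21.
M⁻¹ = (1/21) * [[-4, -5], [1, -4]].
Dividing each entry by 21 and reducing:
M⁻¹ =
[    -4/21     -5/21 ]
[     1/21     -4/21 ]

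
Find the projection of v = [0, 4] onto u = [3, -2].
[-24/13, 16/13]

The projection of v onto u is proj_u(v) = ((v·u) / (u·u)) · u.
v·u = (0)*(3) + (4)*(-2) = -8.
u·u = (3)*(3) + (-2)*(-2) = 13.
coefficient = -8 / 13 = -8/13.
proj_u(v) = -8/13 · [3, -2] = [-24/13, 16/13].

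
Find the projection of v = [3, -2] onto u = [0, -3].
[0, -2]

The projection of v onto u is proj_u(v) = ((v·u) / (u·u)) · u.
v·u = (3)*(0) + (-2)*(-3) = 6.
u·u = (0)*(0) + (-3)*(-3) = 9.
coefficient = 6 / 9 = 2/3.
proj_u(v) = 2/3 · [0, -3] = [0, -2].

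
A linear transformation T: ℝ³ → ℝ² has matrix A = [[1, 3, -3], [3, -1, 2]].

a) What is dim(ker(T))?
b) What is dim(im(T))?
dim(ker) = 1, dim(im) = 2

The two rows are not scalar multiples of one another (no single k satisfies row 2 = k × row 1), so they are linearly independent.
Thus rank(A) = 2.
dim(im(T)) = rank(A) = 2.
By the rank-nullity theorem applied to T: ℝ³ → ℝ², rank(A) + nullity(A) = 3 (the domain dimension), so dim(ker(T)) = 3 - 2 = 1.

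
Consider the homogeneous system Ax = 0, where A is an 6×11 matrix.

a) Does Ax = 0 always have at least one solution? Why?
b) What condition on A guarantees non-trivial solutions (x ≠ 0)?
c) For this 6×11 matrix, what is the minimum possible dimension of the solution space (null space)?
a) Yes, x = 0 is always a solution. b) When A has linearly dependent columns (rank < n). c) Minimum nullity = 5.

a) x = 0 satisfies A·0 = 0, so the zero vector is always a solution.
b) Non-trivial solutions exist iff the columns of A are linearly dependent, equivalently rank(A) < n (the number of columns).
c) By rank-nullity, rank(A) + nullity(A) = n = 11. Since A has only 6 rows, rank(A) ≤ 6, so nullity(A) ≥ 11 - 6 = 5.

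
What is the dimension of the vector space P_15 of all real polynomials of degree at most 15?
Dimension = 16

A polynomial of degree at most 15 can be written as a₀ + a₁x + a₂x² + … + a_15x^15, with 16 free coefficients a₀, …, a_15.
The set {1, x, x², …, x^15} is a basis: it spans P_15 (every such polynomial is a linear combination of these) and is linearly independent (a polynomial is zero iff all its coefficients are zero).
Therefore dim(P_15) = 15 + 1 = 16.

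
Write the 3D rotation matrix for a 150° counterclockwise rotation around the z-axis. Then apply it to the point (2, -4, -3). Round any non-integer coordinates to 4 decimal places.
R = [[-√3/2, -1/2, 0], [1/2, -√3/2, 0], [0, 0, 1]]; R·(2, -4, -3) = (0.2679, 4.4641, -3.0000)

Rotation matrix for 150° around z-axis:
cos(150°) = -√3/2, sin(150°) = 1/2
R = [[-√3/2, -1/2, 0], [1/2, -√3/2, 0], [0, 0, 1]]
Apply to (2, -4, -3): R·[2, -4, -3]ᵀ = (0.2679, 4.4641, -3.0000)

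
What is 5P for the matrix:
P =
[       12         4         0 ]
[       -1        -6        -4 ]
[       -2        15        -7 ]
5P =
[       60        20         0 ]
[       -5       -30       -20 ]
[      -10        75       -35 ]

Scalar multiplication is elementwise: (5P)[i][j] = 5 * P[i][j].
  (5P)[0][0] = 5 * (12) = 60
  (5P)[0][1] = 5 * (4) = 20
  (5P)[0][2] = 5 * (0) = 0
  (5P)[1][0] = 5 * (-1) = -5
  (5P)[1][1] = 5 * (-6) = -30
  (5P)[1][2] = 5 * (-4) = -20
  (5P)[2][0] = 5 * (-2) = -10
  (5P)[2][1] = 5 * (15) = 75
  (5P)[2][2] = 5 * (-7) = -35
5P =
[       60        20         0 ]
[       -5       -30       -20 ]
[      -10        75       -35 ]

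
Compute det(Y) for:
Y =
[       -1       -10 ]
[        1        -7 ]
det(Y) = 17

For a 2×2 matrix [[a, b], [c, d]], det = a*d - b*c.
det(Y) = (-1)*(-7) - (-10)*(1) = 7 + 10 = 17.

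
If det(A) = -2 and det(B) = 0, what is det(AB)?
0

Use the multiplicative property of determinants: det(AB) = det(A)*det(B).
det(AB) = (-2)*(0) = 0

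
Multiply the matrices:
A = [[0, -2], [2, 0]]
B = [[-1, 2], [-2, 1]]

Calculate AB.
[[4, -2], [-2, 4]]

Each entry (i,j) of AB = sum over k of A[i][k]*B[k][j].
(AB)[0][0] = (0)*(-1) + (-2)*(-2) = 4
(AB)[0][1] = (0)*(2) + (-2)*(1) = -2
(AB)[1][0] = (2)*(-1) + (0)*(-2) = -2
(AB)[1][1] = (2)*(2) + (0)*(1) = 4
AB = [[4, -2], [-2, 4]]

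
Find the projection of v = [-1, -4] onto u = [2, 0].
[-1, 0]

The projection of v onto u is proj_u(v) = ((v·u) / (u·u)) · u.
v·u = (-1)*(2) + (-4)*(0) = -2.
u·u = (2)*(2) + (0)*(0) = 4.
coefficient = -2 / 4 = -1/2.
proj_u(v) = -1/2 · [2, 0] = [-1, 0].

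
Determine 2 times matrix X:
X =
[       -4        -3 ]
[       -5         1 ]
2X =
[       -8        -6 ]
[      -10         2 ]

Scalar multiplication is elementwise: (2X)[i][j] = 2 * X[i][j].
  (2X)[0][0] = 2 * (-4) = -8
  (2X)[0][1] = 2 * (-3) = -6
  (2X)[1][0] = 2 * (-5) = -10
  (2X)[1][1] = 2 * (1) = 2
2X =
[       -8        -6 ]
[      -10         2 ]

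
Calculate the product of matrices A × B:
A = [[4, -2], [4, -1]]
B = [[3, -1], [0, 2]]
[[12, -8], [12, -6]]

Matrix multiplication:
C[0][0] = 4×3 + -2×0 = 12
C[0][1] = 4×-1 + -2×2 = -8
C[1][0] = 4×3 + -1×0 = 12
C[1][1] = 4×-1 + -1×2 = -6
Result: [[12, -8], [12, -6]]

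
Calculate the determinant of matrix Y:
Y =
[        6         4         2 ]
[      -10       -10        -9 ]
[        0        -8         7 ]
det(Y) = -412

Expand along row 0 (cofactor expansion): det(Y) = a*(e*i - f*h) - b*(d*i - f*g) + c*(d*h - e*g), where the 3×3 is [[a, b, c], [d, e, f], [g, h, i]].
Minor M_00 = (-10)*(7) - (-9)*(-8) = -70 - 72 = -142.
Minor M_01 = (-10)*(7) - (-9)*(0) = -70 - 0 = -70.
Minor M_02 = (-10)*(-8) - (-10)*(0) = 80 - 0 = 80.
det(Y) = (6)*(-142) - (4)*(-70) + (2)*(80) = -852 + 280 + 160 = -412.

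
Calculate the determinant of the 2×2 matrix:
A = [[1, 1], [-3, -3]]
0

For A = [[a, b], [c, d]], det(A) = a*d - b*c.
det(A) = (1)*(-3) - (1)*(-3) = -3 - -3 = 0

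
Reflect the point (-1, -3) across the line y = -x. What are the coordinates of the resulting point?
(3, 1)

Reflection across line y = -x: (-1, -3) → (3, 1)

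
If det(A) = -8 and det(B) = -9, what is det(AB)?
72

Use the multiplicative property of determinants: det(AB) = det(A)*det(B).
det(AB) = (-8)*(-9) = 72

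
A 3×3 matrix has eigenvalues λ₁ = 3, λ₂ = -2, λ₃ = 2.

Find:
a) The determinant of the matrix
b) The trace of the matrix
det = -12, trace = 3

Two standard eigenvalue identities:
- det(A) equals the product of the eigenvalues (counted with multiplicity).
- trace(A) equals the sum of the eigenvalues.
det(A) = (3)*(-2)*(2) = -12.
trace(A) = 3 - 2 + 2 = 3.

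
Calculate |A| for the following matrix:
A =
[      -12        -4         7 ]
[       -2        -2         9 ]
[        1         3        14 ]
det(A) = 484

Expand along row 0 (cofactor expansion): det(A) = a*(e*i - f*h) - b*(d*i - f*g) + c*(d*h - e*g), where the 3×3 is [[a, b, c], [d, e, f], [g, h, i]].
Minor M_00 = (-2)*(14) - (9)*(3) = -28 - 27 = -55.
Minor M_01 = (-2)*(14) - (9)*(1) = -28 - 9 = -37.
Minor M_02 = (-2)*(3) - (-2)*(1) = -6 + 2 = -4.
det(A) = (-12)*(-55) - (-4)*(-37) + (7)*(-4) = 660 - 148 - 28 = 484.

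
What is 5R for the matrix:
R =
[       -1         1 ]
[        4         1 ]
5R =
[       -5         5 ]
[       20         5 ]

Scalar multiplication is elementwise: (5R)[i][j] = 5 * R[i][j].
  (5R)[0][0] = 5 * (-1) = -5
  (5R)[0][1] = 5 * (1) = 5
  (5R)[1][0] = 5 * (4) = 20
  (5R)[1][1] = 5 * (1) = 5
5R =
[       -5         5 ]
[       20         5 ]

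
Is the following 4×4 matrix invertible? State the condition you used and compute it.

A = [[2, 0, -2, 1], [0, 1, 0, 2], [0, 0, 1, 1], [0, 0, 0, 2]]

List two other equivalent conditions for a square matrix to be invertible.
Yes, invertible; det(A) = 4 ≠ 0. Equivalent conditions: rank(A) = 4; Ax = 0 has only the trivial solution; 0 is not an eigenvalue; the columns of A are linearly independent.

To check invertibility, compute det(A).
The given matrix is triangular, so det(A) equals the product of its diagonal entries = 4 ≠ 0.
Since det(A) ≠ 0, A is invertible.
Equivalent conditions for a square matrix A to be invertible:
- rank(A) = 4 (full rank).
- The homogeneous system Ax = 0 has only the trivial solution x = 0.
- 0 is not an eigenvalue of A.
- The columns (equivalently rows) of A are linearly independent.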